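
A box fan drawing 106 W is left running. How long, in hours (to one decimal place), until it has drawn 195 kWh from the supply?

Hours = 195 kWh ÷ 0.106 kW = 1839.6 h

1839.6 h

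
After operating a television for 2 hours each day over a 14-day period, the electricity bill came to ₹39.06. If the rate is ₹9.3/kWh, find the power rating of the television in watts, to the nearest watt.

150 W

Energy = ₹39.06 ÷ ₹9.3/kWh = 4.2 kWh
Runtime = 2 h/day × 14 days = 28 h
Power = 4.2 kWh ÷ 28 h = 0.15 kW = 150 W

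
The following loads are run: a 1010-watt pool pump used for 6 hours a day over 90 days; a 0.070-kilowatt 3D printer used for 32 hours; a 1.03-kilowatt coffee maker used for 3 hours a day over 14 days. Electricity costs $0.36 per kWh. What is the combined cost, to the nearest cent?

pool pump: Runtime = 6 h/day × 90 days = 540 h
pool pump: 1.01 kW × 540 h = 545.4 kWh
3D printer: 0.07 kW × 32 h = 2.24 kWh
coffee maker: Runtime = 3 h/day × 14 days = 42 h
coffee maker: 1.03 kW × 42 h = 43.26 kWh
Total energy = 590.9 kWh
Cost = 590.9 × $0.36 = $212.72

$212.72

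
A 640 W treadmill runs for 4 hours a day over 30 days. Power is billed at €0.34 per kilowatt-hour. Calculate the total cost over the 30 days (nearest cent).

€26.11

Runtime = 4 h/day × 30 days = 120 h
Energy = 0.64 kW × 120 h = 76.8 kWh
Cost = 76.8 kWh × €0.34/kWh = €26.11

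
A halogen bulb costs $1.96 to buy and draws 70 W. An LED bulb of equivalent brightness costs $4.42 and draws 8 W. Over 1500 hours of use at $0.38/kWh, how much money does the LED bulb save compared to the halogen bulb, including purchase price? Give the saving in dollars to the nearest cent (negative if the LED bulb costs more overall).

halogen bulb: $1.96 + (70/1000) kW × 1500 h × $0.38 = $1.96 + $39.9 = $41.86
LED bulb: $4.42 + (8/1000) kW × 1500 h × $0.38 = $4.42 + $4.56 = $8.98
Saving = $41.86 − $8.98 = $32.88

$32.88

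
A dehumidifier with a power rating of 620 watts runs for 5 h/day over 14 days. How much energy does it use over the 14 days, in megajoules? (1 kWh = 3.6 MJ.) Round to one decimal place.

156.2 MJ

Runtime = 5 h/day × 14 days = 70 h
Energy = 0.62 kW × 70 h = 43.4 kWh
= 43.4 × 3.6 MJ = 156.2 MJ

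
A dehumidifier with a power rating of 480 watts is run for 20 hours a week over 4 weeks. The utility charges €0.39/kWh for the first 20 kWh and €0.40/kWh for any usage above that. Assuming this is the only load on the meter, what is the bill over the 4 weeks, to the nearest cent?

Runtime = 20 h/week × 4 weeks = 80 h
Energy = 0.48 kW × 80 h = 38.4 kWh
Tier 1 (0–20 kWh): 20 × €0.39 = €7.8
Above 20 kWh: 18.4 × €0.40 = €7.36
Bill = €15.16

€15.16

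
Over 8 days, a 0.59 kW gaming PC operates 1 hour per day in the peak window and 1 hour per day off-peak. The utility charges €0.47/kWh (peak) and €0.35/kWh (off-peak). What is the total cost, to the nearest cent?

€3.87

Peak energy = 0.59 kW × 1 h × 8 = 4.72 kWh
Off-peak energy = 0.59 kW × 1 h × 8 = 4.72 kWh
Cost = 4.72 × €0.47 + 4.72 × €0.35 = €2.2184 + €1.652 = €3.87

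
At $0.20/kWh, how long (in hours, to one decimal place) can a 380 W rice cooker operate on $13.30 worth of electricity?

175.0 h

Energy available = $13.30 ÷ $0.20/kWh = 66.5 kWh
Hours = 66.5 kWh ÷ 0.38 kW = 175.0 h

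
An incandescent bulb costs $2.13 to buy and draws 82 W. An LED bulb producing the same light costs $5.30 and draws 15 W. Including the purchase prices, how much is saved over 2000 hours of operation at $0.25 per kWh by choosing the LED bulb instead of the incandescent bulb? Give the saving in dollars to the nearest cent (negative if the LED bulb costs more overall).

incandescent bulb: $2.13 + (82/1000) kW × 2000 h × $0.25 = $2.13 + $41 = $43.13
LED bulb: $5.30 + (15/1000) kW × 2000 h × $0.25 = $5.30 + $7.5 = $12.8
Saving = $43.13 − $12.8 = $30.33

$30.33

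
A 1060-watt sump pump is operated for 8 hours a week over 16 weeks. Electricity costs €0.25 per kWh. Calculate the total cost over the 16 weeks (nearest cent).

Runtime = 8 h/week × 16 weeks = 128 h
Energy = 1.06 kW × 128 h = 135.68 kWh
Cost = 135.68 kWh × €0.25/kWh = €33.92

€33.92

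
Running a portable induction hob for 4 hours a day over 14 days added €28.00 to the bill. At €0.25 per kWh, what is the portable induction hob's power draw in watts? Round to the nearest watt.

2000 W

Energy = €28.00 ÷ €0.25/kWh = 112 kWh
Runtime = 4 h/day × 14 days = 56 h
Power = 112 kWh ÷ 56 h = 2 kW = 2000 W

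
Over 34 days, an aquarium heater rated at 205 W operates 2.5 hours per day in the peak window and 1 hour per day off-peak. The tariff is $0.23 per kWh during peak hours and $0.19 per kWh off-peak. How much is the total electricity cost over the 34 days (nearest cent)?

Peak energy = 0.205 kW × 2.5 h × 34 = 17.425 kWh
Off-peak energy = 0.205 kW × 1 h × 34 = 6.97 kWh
Cost = 17.425 × $0.23 + 6.97 × $0.19 = $4.00775 + $1.3243 = $5.33

$5.33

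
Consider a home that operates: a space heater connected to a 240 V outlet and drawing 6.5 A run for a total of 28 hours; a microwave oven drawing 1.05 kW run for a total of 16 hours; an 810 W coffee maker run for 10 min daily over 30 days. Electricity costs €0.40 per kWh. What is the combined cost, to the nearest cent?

space heater: Power = 6.5 A × 240 V = 1560 W = 1.56 kW
space heater: 1.56 kW × 28 h = 43.68 kWh
microwave oven: 1.05 kW × 16 h = 16.8 kWh
coffee maker: Runtime = 10 min × 30 = 300 min = 5 h
coffee maker: 0.81 kW × 5 h = 4.05 kWh
Total energy = 64.53 kWh
Cost = 64.53 × €0.40 = €25.81

€25.81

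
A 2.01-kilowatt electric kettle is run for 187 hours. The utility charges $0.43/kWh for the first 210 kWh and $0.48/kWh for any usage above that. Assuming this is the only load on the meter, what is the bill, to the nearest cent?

Energy = 2.01 kW × 187 h = 375.87 kWh
Tier 1 (0–210 kWh): 210 × $0.43 = $90.3
Above 210 kWh: 165.87 × $0.48 = $79.6176
Bill = $169.92

$169.92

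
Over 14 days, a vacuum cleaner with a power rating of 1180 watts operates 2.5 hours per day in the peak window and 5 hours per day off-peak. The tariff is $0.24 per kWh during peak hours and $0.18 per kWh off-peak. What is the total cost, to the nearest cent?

Peak energy = 1.18 kW × 2.5 h × 14 = 41.3 kWh
Off-peak energy = 1.18 kW × 5 h × 14 = 82.6 kWh
Cost = 41.3 × $0.24 + 82.6 × $0.18 = $9.912 + $14.868 = $24.78

$24.78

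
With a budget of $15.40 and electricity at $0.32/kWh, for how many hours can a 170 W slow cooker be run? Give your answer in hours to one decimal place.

Energy available = $15.40 ÷ $0.32/kWh = 48.125 kWh
Hours = 48.125 kWh ÷ 0.17 kW = 283.1 h

283.1 h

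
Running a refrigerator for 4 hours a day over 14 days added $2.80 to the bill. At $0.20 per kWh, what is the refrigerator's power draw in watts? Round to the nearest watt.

Energy = $2.80 ÷ $0.20/kWh = 14 kWh
Runtime = 4 h/day × 14 days = 56 h
Power = 14 kWh ÷ 56 h = 0.25 kW = 250 W

250 W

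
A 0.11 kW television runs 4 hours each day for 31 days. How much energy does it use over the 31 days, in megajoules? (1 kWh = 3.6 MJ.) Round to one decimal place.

49.1 MJ

Runtime = 4 h/day × 31 days = 124 h
Energy = 0.11 kW × 124 h = 13.64 kWh
= 13.64 × 3.6 MJ = 49.1 MJ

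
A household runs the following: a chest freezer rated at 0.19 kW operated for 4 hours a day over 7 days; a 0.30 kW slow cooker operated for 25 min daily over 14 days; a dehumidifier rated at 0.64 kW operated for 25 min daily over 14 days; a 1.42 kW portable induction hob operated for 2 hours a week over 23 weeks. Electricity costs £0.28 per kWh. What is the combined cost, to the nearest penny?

£21.31

chest freezer: Runtime = 4 h/day × 7 days = 28 h
chest freezer: 0.19 kW × 28 h = 5.32 kWh
slow cooker: Runtime = 25 min × 14 = 350 min = 5.833333… h
slow cooker: 0.3 kW × 5.833333… h = 1.75 kWh
dehumidifier: Runtime = 25 min × 14 = 350 min = 5.833333… h
dehumidifier: 0.64 kW × 5.833333… h = 3.733333… kWh
portable induction hob: Runtime = 2 h/week × 23 weeks = 46 h
portable induction hob: 1.42 kW × 46 h = 65.32 kWh
Total energy = 76.123333… kWh
Cost = 76.123333… × £0.28 = £21.31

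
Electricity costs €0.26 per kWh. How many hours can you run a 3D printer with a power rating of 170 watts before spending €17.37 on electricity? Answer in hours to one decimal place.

393.0 h

Energy available = €17.37 ÷ €0.26/kWh = 66.8077 kWh
Hours = 66.8077 kWh ÷ 0.17 kW = 393.0 h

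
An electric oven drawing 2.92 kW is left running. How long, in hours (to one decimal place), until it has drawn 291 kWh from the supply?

99.7 h

Hours = 291 kWh ÷ 2.92 kW = 99.7 h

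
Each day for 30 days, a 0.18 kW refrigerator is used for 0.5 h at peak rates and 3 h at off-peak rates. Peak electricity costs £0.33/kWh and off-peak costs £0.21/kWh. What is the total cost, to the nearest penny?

£4.29

Peak energy = 0.18 kW × 0.5 h × 30 = 2.7 kWh
Off-peak energy = 0.18 kW × 3 h × 30 = 16.2 kWh
Cost = 2.7 × £0.33 + 16.2 × £0.21 = £0.891 + £3.402 = £4.29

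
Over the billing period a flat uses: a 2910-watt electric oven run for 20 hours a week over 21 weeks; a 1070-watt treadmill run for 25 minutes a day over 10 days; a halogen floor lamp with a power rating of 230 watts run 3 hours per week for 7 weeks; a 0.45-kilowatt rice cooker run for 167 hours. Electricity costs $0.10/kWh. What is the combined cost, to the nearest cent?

$130.66

electric oven: Runtime = 20 h/week × 21 weeks = 420 h
electric oven: 2.91 kW × 420 h = 1222.2 kWh
treadmill: Runtime = 25 min × 10 = 250 min = 4.166666… h
treadmill: 1.07 kW × 4.166666… h = 4.458333… kWh
halogen floor lamp: Runtime = 3 h/week × 7 weeks = 21 h
halogen floor lamp: 0.23 kW × 21 h = 4.83 kWh
rice cooker: 0.45 kW × 167 h = 75.15 kWh
Total energy = 1306.638333… kWh
Cost = 1306.638333… × $0.10 = $130.66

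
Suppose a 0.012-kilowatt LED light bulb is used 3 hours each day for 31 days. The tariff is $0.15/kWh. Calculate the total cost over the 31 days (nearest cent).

$0.17

Runtime = 3 h/day × 31 days = 93 h
Energy = 0.012 kW × 93 h = 1.116 kWh
Cost = 1.116 kWh × $0.15/kWh = $0.17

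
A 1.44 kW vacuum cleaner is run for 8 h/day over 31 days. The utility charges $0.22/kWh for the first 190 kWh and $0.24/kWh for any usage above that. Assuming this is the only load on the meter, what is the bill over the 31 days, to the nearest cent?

$81.91

Runtime = 8 h/day × 31 days = 248 h
Energy = 1.44 kW × 248 h = 357.12 kWh
Tier 1 (0–190 kWh): 190 × $0.22 = $41.8
Above 190 kWh: 167.12 × $0.24 = $40.1088
Bill = $81.91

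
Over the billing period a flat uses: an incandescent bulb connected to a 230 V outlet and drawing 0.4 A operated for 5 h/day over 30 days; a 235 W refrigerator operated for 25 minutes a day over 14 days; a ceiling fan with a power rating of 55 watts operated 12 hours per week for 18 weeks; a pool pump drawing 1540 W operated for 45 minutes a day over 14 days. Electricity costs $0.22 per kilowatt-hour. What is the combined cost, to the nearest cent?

$9.51

incandescent bulb: Power = 0.4 A × 230 V = 92 W = 0.092 kW
incandescent bulb: Runtime = 5 h/day × 30 days = 150 h
incandescent bulb: 0.092 kW × 150 h = 13.8 kWh
refrigerator: Runtime = 25 min × 14 = 350 min = 5.833333… h
refrigerator: 0.235 kW × 5.833333… h = 1.370833… kWh
ceiling fan: Runtime = 12 h/week × 18 weeks = 216 h
ceiling fan: 0.055 kW × 216 h = 11.88 kWh
pool pump: Runtime = 45 min × 14 = 630 min = 10.5 h
pool pump: 1.54 kW × 10.5 h = 16.17 kWh
Total energy = 43.220833… kWh
Cost = 43.220833… × $0.22 = $9.51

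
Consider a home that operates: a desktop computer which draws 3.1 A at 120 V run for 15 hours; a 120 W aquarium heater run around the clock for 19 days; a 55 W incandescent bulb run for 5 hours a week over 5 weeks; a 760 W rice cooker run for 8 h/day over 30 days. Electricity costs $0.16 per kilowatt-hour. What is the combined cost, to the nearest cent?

$39.05

desktop computer: Power = 3.1 A × 120 V = 372 W = 0.372 kW
desktop computer: 0.372 kW × 15 h = 5.58 kWh
aquarium heater: Runtime = 24 h × 19 = 456 h
aquarium heater: 0.12 kW × 456 h = 54.72 kWh
incandescent bulb: Runtime = 5 h/week × 5 weeks = 25 h
incandescent bulb: 0.055 kW × 25 h = 1.375 kWh
rice cooker: Runtime = 8 h/day × 30 days = 240 h
rice cooker: 0.76 kW × 240 h = 182.4 kWh
Total energy = 244.075 kWh
Cost = 244.075 × $0.16 = $39.05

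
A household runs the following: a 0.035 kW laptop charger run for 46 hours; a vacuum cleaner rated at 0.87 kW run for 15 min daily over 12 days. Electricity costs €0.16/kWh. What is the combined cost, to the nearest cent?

€0.68

laptop charger: 0.035 kW × 46 h = 1.61 kWh
vacuum cleaner: Runtime = 15 min × 12 = 180 min = 3 h
vacuum cleaner: 0.87 kW × 3 h = 2.61 kWh
Total energy = 4.22 kWh
Cost = 4.22 × €0.16 = €0.68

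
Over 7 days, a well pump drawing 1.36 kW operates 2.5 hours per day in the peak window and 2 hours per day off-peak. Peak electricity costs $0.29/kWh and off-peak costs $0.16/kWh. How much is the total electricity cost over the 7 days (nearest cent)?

$9.95

Peak energy = 1.36 kW × 2.5 h × 7 = 23.8 kWh
Off-peak energy = 1.36 kW × 2 h × 7 = 19.04 kWh
Cost = 23.8 × $0.29 + 19.04 × $0.16 = $6.902 + $3.0464 = $9.95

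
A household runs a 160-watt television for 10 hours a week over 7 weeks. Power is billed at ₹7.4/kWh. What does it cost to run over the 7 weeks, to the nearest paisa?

₹82.88

Runtime = 10 h/week × 7 weeks = 70 h
Energy = 0.16 kW × 70 h = 11.2 kWh
Cost = 11.2 kWh × ₹7.4/kWh = ₹82.88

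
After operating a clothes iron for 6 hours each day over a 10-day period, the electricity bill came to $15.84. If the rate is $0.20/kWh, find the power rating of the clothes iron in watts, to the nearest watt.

1320 W

Energy = $15.84 ÷ $0.20/kWh = 79.2 kWh
Runtime = 6 h/day × 10 days = 60 h
Power = 79.2 kWh ÷ 60 h = 1.32 kW = 1320 W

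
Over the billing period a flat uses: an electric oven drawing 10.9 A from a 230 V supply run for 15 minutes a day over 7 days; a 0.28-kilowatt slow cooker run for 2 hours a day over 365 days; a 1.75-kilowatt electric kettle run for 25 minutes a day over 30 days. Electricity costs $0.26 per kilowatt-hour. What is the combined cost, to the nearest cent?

$59.97

electric oven: Power = 10.9 A × 230 V = 2507 W = 2.507 kW
electric oven: Runtime = 15 min × 7 = 105 min = 1.75 h
electric oven: 2.507 kW × 1.75 h = 4.38725 kWh
slow cooker: Runtime = 2 h/day × 365 days = 730 h
slow cooker: 0.28 kW × 730 h = 204.4 kWh
electric kettle: Runtime = 25 min × 30 = 750 min = 12.5 h
electric kettle: 1.75 kW × 12.5 h = 21.875 kWh
Total energy = 230.66225 kWh
Cost = 230.66225 × $0.26 = $59.97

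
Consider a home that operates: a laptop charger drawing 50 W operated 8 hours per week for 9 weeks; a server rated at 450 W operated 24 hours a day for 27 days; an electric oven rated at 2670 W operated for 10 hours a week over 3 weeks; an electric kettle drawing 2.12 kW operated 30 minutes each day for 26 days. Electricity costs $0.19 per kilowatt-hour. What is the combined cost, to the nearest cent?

$76.54

laptop charger: Runtime = 8 h/week × 9 weeks = 72 h
laptop charger: 0.05 kW × 72 h = 3.6 kWh
server: Runtime = 24 h × 27 = 648 h
server: 0.45 kW × 648 h = 291.6 kWh
electric oven: Runtime = 10 h/week × 3 weeks = 30 h
electric oven: 2.67 kW × 30 h = 80.1 kWh
electric kettle: Runtime = 30 min × 26 = 780 min = 13 h
electric kettle: 2.12 kW × 13 h = 27.56 kWh
Total energy = 402.86 kWh
Cost = 402.86 × $0.19 = $76.54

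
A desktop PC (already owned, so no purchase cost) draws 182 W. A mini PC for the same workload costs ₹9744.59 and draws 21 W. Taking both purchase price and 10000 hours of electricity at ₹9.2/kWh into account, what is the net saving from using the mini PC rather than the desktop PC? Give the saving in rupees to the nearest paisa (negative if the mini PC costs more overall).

₹5067.41

desktop PC: ₹0.00 + (182/1000) kW × 10000 h × ₹9.2 = ₹0.00 + ₹16744 = ₹16744
mini PC: ₹9744.59 + (21/1000) kW × 10000 h × ₹9.2 = ₹9744.59 + ₹1932 = ₹11676.59
Saving = ₹16744 − ₹11676.59 = ₹5067.41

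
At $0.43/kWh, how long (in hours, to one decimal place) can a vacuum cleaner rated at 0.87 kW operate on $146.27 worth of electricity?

Energy available = $146.27 ÷ $0.43/kWh = 340.1628 kWh
Hours = 340.1628 kWh ÷ 0.87 kW = 391.0 h

391.0 h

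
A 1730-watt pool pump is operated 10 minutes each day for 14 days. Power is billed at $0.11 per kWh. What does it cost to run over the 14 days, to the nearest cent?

Runtime = 10 min × 14 = 140 min = 2.333333… h
Energy = 1.73 kW × 2.333333… h = 4.036666… kWh
Cost = 4.036666… kWh × $0.11/kWh = $0.44

$0.44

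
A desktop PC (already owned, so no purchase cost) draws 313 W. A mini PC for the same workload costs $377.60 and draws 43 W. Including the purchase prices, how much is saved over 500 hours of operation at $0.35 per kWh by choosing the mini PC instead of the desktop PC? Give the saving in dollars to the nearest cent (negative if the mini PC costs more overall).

-$330.35

desktop PC: $0.00 + (313/1000) kW × 500 h × $0.35 = $0.00 + $54.775 = $54.775
mini PC: $377.60 + (43/1000) kW × 500 h × $0.35 = $377.60 + $7.525 = $385.125
Saving = $54.775 − $385.125 = −$330.35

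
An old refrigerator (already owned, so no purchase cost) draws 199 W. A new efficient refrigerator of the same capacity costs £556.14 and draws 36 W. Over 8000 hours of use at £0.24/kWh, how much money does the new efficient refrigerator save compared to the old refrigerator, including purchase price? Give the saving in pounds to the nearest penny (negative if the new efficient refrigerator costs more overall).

old refrigerator: £0.00 + (199/1000) kW × 8000 h × £0.24 = £0.00 + £382.08 = £382.08
new efficient refrigerator: £556.14 + (36/1000) kW × 8000 h × £0.24 = £556.14 + £69.12 = £625.26
Saving = £382.08 − £625.26 = −£243.18

-£243.18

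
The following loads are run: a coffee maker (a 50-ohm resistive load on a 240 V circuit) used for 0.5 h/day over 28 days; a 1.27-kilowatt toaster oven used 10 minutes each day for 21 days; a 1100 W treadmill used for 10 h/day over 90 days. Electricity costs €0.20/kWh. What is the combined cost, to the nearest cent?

coffee maker: Power = V²/R = 240²/50 = 1152 W = 1.152 kW
coffee maker: Runtime = 0.5 h/day × 28 days = 14 h
coffee maker: 1.152 kW × 14 h = 16.128 kWh
toaster oven: Runtime = 10 min × 21 = 210 min = 3.5 h
toaster oven: 1.27 kW × 3.5 h = 4.445 kWh
treadmill: Runtime = 10 h/day × 90 days = 900 h
treadmill: 1.1 kW × 900 h = 990 kWh
Total energy = 1010.573 kWh
Cost = 1010.573 × €0.20 = €202.11

€202.11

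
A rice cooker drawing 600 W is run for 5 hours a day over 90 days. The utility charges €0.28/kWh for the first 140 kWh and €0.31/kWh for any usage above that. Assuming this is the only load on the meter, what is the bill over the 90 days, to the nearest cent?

Runtime = 5 h/day × 90 days = 450 h
Energy = 0.6 kW × 450 h = 270 kWh
Tier 1 (0–140 kWh): 140 × €0.28 = €39.2
Above 140 kWh: 130 × €0.31 = €40.3
Bill = €79.50

€79.50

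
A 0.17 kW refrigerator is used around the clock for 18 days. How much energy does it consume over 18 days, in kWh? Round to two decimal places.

Runtime = 24 h × 18 = 432 h
Energy = 0.17 kW × 432 h = 73.44 kWh

73.44 kWh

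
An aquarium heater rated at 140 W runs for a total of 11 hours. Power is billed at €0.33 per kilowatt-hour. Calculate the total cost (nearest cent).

Energy = 0.14 kW × 11 h = 1.54 kWh
Cost = 1.54 kWh × €0.33/kWh = €0.51

€0.51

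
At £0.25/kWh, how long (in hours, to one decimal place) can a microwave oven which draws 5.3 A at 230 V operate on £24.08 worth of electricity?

Power = 5.3 A × 230 V = 1219 W = 1.219 kW
Energy available = £24.08 ÷ £0.25/kWh = 96.32 kWh
Hours = 96.32 kWh ÷ 1.219 kW = 79.0 h

79.0 h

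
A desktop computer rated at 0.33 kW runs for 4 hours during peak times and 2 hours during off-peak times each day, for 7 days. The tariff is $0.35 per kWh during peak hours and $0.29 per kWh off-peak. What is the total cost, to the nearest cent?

Peak energy = 0.33 kW × 4 h × 7 = 9.24 kWh
Off-peak energy = 0.33 kW × 2 h × 7 = 4.62 kWh
Cost = 9.24 × $0.35 + 4.62 × $0.29 = $3.234 + $1.3398 = $4.57

$4.57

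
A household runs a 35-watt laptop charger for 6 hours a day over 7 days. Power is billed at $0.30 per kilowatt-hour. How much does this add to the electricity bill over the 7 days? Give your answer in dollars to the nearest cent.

$0.44

Runtime = 6 h/day × 7 days = 42 h
Energy = 0.035 kW × 42 h = 1.47 kWh
Cost = 1.47 kWh × $0.30/kWh = $0.44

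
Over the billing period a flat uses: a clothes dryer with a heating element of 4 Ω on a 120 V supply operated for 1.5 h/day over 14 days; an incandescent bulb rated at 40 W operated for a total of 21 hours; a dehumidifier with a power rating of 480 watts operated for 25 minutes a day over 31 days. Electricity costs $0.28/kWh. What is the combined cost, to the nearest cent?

clothes dryer: Power = V²/R = 120²/4 = 3600 W = 3.6 kW
clothes dryer: Runtime = 1.5 h/day × 14 days = 21 h
clothes dryer: 3.6 kW × 21 h = 75.6 kWh
incandescent bulb: 0.04 kW × 21 h = 0.84 kWh
dehumidifier: Runtime = 25 min × 31 = 775 min = 12.916666… h
dehumidifier: 0.48 kW × 12.916666… h = 6.2 kWh
Total energy = 82.64 kWh
Cost = 82.64 × $0.28 = $23.14

$23.14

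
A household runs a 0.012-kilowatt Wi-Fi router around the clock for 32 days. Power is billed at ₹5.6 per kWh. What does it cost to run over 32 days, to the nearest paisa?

₹51.61

Runtime = 24 h × 32 = 768 h
Energy = 0.012 kW × 768 h = 9.216 kWh
Cost = 9.216 kWh × ₹5.6/kWh = ₹51.61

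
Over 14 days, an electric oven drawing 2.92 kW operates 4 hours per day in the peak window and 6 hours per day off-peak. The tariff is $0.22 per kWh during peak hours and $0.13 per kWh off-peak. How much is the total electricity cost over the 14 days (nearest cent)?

Peak energy = 2.92 kW × 4 h × 14 = 163.52 kWh
Off-peak energy = 2.92 kW × 6 h × 14 = 245.28 kWh
Cost = 163.52 × $0.22 + 245.28 × $0.13 = $35.9744 + $31.8864 = $67.86

$67.86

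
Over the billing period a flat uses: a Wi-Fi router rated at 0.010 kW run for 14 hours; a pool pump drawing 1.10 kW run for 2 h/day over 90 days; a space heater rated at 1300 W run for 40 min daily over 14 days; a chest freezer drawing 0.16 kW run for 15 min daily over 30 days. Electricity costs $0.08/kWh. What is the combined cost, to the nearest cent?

Wi-Fi router: 0.01 kW × 14 h = 0.14 kWh
pool pump: Runtime = 2 h/day × 90 days = 180 h
pool pump: 1.1 kW × 180 h = 198 kWh
space heater: Runtime = 40 min × 14 = 560 min = 9.333333… h
space heater: 1.3 kW × 9.333333… h = 12.133333… kWh
chest freezer: Runtime = 15 min × 30 = 450 min = 7.5 h
chest freezer: 0.16 kW × 7.5 h = 1.2 kWh
Total energy = 211.473333… kWh
Cost = 211.473333… × $0.08 = $16.92

$16.92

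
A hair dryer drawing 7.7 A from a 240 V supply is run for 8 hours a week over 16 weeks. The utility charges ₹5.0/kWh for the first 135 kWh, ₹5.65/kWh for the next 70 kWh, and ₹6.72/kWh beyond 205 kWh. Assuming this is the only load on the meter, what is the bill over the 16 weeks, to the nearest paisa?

₹1282.48

Power = 7.7 A × 240 V = 1848 W = 1.848 kW
Runtime = 8 h/week × 16 weeks = 128 h
Energy = 1.848 kW × 128 h = 236.544 kWh
Tier 1 (0–135 kWh): 135 × ₹5.0 = ₹675
Tier 2 (135–205 kWh): 70 × ₹5.65 = ₹395.5
Above 205 kWh: 31.544 × ₹6.72 = ₹211.97568
Bill = ₹1282.48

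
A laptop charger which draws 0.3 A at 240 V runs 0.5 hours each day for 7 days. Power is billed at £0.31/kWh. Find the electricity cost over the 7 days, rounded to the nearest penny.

£0.08

Power = 0.3 A × 240 V = 72 W = 0.072 kW
Runtime = 0.5 h/day × 7 days = 3.5 h
Energy = 0.072 kW × 3.5 h = 0.252 kWh
Cost = 0.252 kWh × £0.31/kWh = £0.08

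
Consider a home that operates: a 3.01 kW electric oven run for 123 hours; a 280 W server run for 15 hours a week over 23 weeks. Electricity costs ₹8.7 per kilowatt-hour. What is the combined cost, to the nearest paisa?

₹4061.42

electric oven: 3.01 kW × 123 h = 370.23 kWh
server: Runtime = 15 h/week × 23 weeks = 345 h
server: 0.28 kW × 345 h = 96.6 kWh
Total energy = 466.83 kWh
Cost = 466.83 × ₹8.7 = ₹4061.42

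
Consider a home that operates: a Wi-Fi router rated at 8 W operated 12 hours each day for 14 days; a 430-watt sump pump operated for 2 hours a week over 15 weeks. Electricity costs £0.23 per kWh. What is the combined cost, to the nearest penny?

Wi-Fi router: Runtime = 12 h/day × 14 days = 168 h
Wi-Fi router: 0.008 kW × 168 h = 1.344 kWh
sump pump: Runtime = 2 h/week × 15 weeks = 30 h
sump pump: 0.43 kW × 30 h = 12.9 kWh
Total energy = 14.244 kWh
Cost = 14.244 × £0.23 = £3.28

£3.28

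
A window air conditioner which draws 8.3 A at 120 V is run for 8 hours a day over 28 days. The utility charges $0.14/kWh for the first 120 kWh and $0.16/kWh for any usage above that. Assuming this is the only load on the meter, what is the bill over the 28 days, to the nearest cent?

$33.30

Power = 8.3 A × 120 V = 996 W = 0.996 kW
Runtime = 8 h/day × 28 days = 224 h
Energy = 0.996 kW × 224 h = 223.104 kWh
Tier 1 (0–120 kWh): 120 × $0.14 = $16.8
Above 120 kWh: 103.104 × $0.16 = $16.49664
Bill = $33.30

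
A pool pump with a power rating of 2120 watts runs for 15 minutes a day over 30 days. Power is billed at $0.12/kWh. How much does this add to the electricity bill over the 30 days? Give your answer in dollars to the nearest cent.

Runtime = 15 min × 30 = 450 min = 7.5 h
Energy = 2.12 kW × 7.5 h = 15.9 kWh
Cost = 15.9 kWh × $0.12/kWh = $1.91

$1.91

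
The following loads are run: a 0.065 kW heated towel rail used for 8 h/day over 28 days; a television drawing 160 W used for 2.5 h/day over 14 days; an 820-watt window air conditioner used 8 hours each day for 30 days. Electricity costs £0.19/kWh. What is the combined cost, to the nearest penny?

£41.22

heated towel rail: Runtime = 8 h/day × 28 days = 224 h
heated towel rail: 0.065 kW × 224 h = 14.56 kWh
television: Runtime = 2.5 h/day × 14 days = 35 h
television: 0.16 kW × 35 h = 5.6 kWh
window air conditioner: Runtime = 8 h/day × 30 days = 240 h
window air conditioner: 0.82 kW × 240 h = 196.8 kWh
Total energy = 216.96 kWh
Cost = 216.96 × £0.19 = £41.22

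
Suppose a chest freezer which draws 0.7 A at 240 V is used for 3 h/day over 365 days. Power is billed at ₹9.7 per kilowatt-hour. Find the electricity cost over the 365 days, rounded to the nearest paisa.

Power = 0.7 A × 240 V = 168 W = 0.168 kW
Runtime = 3 h/day × 365 days = 1095 h
Energy = 0.168 kW × 1095 h = 183.96 kWh
Cost = 183.96 kWh × ₹9.7/kWh = ₹1784.41

₹1784.41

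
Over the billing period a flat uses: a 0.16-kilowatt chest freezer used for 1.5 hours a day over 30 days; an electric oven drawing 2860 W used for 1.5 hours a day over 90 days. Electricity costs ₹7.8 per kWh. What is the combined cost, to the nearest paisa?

₹3067.74

chest freezer: Runtime = 1.5 h/day × 30 days = 45 h
chest freezer: 0.16 kW × 45 h = 7.2 kWh
electric oven: Runtime = 1.5 h/day × 90 days = 135 h
electric oven: 2.86 kW × 135 h = 386.1 kWh
Total energy = 393.3 kWh
Cost = 393.3 × ₹7.8 = ₹3067.74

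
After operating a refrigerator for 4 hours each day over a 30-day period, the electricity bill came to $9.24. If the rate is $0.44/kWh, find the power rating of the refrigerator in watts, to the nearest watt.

Energy = $9.24 ÷ $0.44/kWh = 21 kWh
Runtime = 4 h/day × 30 days = 120 h
Power = 21 kWh ÷ 120 h = 0.175 kW = 175 W

175 W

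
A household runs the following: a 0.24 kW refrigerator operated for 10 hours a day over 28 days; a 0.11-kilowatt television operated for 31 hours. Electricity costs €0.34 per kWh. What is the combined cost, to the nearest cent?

€24.01

refrigerator: Runtime = 10 h/day × 28 days = 280 h
refrigerator: 0.24 kW × 280 h = 67.2 kWh
television: 0.11 kW × 31 h = 3.41 kWh
Total energy = 70.61 kWh
Cost = 70.61 × €0.34 = €24.01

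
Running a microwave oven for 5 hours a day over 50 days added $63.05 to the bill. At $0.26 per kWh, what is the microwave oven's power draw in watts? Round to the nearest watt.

Energy = $63.05 ÷ $0.26/kWh = 242.5 kWh
Runtime = 5 h/day × 50 days = 250 h
Power = 242.5 kWh ÷ 250 h = 0.97 kW = 970 W

970 W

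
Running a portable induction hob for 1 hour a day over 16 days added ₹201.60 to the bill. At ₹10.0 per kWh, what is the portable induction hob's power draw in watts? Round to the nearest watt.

1260 W

Energy = ₹201.60 ÷ ₹10.0/kWh = 20.16 kWh
Runtime = 1 h/day × 16 days = 16 h
Power = 20.16 kWh ÷ 16 h = 1.26 kW = 1260 W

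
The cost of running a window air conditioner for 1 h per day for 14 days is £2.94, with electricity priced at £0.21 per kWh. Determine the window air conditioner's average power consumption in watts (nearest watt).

Energy = £2.94 ÷ £0.21/kWh = 14 kWh
Runtime = 1 h/day × 14 days = 14 h
Power = 14 kWh ÷ 14 h = 1 kW = 1000 W

1000 W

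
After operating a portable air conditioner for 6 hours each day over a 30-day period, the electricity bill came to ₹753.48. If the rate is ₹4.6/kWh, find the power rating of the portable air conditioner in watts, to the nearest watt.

910 W

Energy = ₹753.48 ÷ ₹4.6/kWh = 163.8 kWh
Runtime = 6 h/day × 30 days = 180 h
Power = 163.8 kWh ÷ 180 h = 0.91 kW = 910 W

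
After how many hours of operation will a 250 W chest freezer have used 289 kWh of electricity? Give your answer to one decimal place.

1156.0 h

Hours = 289 kWh ÷ 0.25 kW = 1156.0 h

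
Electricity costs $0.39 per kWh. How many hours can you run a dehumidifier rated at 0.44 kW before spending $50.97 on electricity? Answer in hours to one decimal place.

Energy available = $50.97 ÷ $0.39/kWh = 130.6923 kWh
Hours = 130.6923 kWh ÷ 0.44 kW = 297.0 h

297.0 h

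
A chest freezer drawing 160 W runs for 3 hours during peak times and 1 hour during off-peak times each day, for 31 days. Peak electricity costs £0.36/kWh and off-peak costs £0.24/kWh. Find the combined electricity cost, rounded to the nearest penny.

Peak energy = 0.16 kW × 3 h × 31 = 14.88 kWh
Off-peak energy = 0.16 kW × 1 h × 31 = 4.96 kWh
Cost = 14.88 × £0.36 + 4.96 × £0.24 = £5.3568 + £1.1904 = £6.55

£6.55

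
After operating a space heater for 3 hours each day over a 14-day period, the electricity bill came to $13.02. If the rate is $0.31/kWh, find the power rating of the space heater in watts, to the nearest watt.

1000 W

Energy = $13.02 ÷ $0.31/kWh = 42 kWh
Runtime = 3 h/day × 14 days = 42 h
Power = 42 kWh ÷ 42 h = 1 kW = 1000 W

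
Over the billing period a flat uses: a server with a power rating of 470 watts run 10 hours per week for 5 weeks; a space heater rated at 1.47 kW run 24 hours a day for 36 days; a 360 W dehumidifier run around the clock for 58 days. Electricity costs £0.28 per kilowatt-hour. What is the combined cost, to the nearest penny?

server: Runtime = 10 h/week × 5 weeks = 50 h
server: 0.47 kW × 50 h = 23.5 kWh
space heater: Runtime = 24 h × 36 = 864 h
space heater: 1.47 kW × 864 h = 1270.08 kWh
dehumidifier: Runtime = 24 h × 58 = 1392 h
dehumidifier: 0.36 kW × 1392 h = 501.12 kWh
Total energy = 1794.7 kWh
Cost = 1794.7 × £0.28 = £502.52

£502.52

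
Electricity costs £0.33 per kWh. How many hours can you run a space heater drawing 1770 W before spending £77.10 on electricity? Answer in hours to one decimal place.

132.0 h

Energy available = £77.10 ÷ £0.33/kWh = 233.6364 kWh
Hours = 233.6364 kWh ÷ 1.77 kW = 132.0 h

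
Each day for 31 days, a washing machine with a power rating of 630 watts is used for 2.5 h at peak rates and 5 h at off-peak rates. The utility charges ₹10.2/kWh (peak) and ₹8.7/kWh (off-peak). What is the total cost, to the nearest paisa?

Peak energy = 0.63 kW × 2.5 h × 31 = 48.825 kWh
Off-peak energy = 0.63 kW × 5 h × 31 = 97.65 kWh
Cost = 48.825 × ₹10.2 + 97.65 × ₹8.7 = ₹498.015 + ₹849.555 = ₹1347.57

₹1347.57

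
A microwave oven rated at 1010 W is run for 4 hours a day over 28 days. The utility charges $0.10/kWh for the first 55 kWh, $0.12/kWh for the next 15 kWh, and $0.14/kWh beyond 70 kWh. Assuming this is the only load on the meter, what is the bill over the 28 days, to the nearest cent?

Runtime = 4 h/day × 28 days = 112 h
Energy = 1.01 kW × 112 h = 113.12 kWh
Tier 1 (0–55 kWh): 55 × $0.10 = $5.5
Tier 2 (55–70 kWh): 15 × $0.12 = $1.8
Above 70 kWh: 43.12 × $0.14 = $6.0368
Bill = $13.34

$13.34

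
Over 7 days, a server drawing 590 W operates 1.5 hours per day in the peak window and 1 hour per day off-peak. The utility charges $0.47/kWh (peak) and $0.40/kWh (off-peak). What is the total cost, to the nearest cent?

$4.56

Peak energy = 0.59 kW × 1.5 h × 7 = 6.195 kWh
Off-peak energy = 0.59 kW × 1 h × 7 = 4.13 kWh
Cost = 6.195 × $0.47 + 4.13 × $0.40 = $2.91165 + $1.652 = $4.56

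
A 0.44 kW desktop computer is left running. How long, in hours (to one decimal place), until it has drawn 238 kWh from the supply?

Hours = 238 kWh ÷ 0.44 kW = 540.9 h

540.9 h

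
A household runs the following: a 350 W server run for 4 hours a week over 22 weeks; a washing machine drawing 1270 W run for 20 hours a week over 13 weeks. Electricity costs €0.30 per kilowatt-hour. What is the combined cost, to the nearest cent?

€108.30

server: Runtime = 4 h/week × 22 weeks = 88 h
server: 0.35 kW × 88 h = 30.8 kWh
washing machine: Runtime = 20 h/week × 13 weeks = 260 h
washing machine: 1.27 kW × 260 h = 330.2 kWh
Total energy = 361 kWh
Cost = 361 × €0.30 = €108.30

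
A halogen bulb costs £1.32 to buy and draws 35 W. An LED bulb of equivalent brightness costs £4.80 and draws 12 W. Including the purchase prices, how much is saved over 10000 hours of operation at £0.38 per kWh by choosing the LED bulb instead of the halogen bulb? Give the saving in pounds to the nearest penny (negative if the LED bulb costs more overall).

£83.92

halogen bulb: £1.32 + (35/1000) kW × 10000 h × £0.38 = £1.32 + £133 = £134.32
LED bulb: £4.80 + (12/1000) kW × 10000 h × £0.38 = £4.80 + £45.6 = £50.4
Saving = £134.32 − £50.4 = £83.92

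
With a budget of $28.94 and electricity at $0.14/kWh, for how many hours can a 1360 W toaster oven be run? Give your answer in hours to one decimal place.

152.0 h

Energy available = $28.94 ÷ $0.14/kWh = 206.7143 kWh
Hours = 206.7143 kWh ÷ 1.36 kW = 152.0 h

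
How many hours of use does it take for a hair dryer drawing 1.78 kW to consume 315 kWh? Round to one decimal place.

Hours = 315 kWh ÷ 1.78 kW = 177.0 h

177.0 h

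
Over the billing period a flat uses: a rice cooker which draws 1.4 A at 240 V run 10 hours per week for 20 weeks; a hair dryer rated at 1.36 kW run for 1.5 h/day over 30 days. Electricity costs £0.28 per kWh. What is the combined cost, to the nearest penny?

rice cooker: Power = 1.4 A × 240 V = 336 W = 0.336 kW
rice cooker: Runtime = 10 h/week × 20 weeks = 200 h
rice cooker: 0.336 kW × 200 h = 67.2 kWh
hair dryer: Runtime = 1.5 h/day × 30 days = 45 h
hair dryer: 1.36 kW × 45 h = 61.2 kWh
Total energy = 128.4 kWh
Cost = 128.4 × £0.28 = £35.95

£35.95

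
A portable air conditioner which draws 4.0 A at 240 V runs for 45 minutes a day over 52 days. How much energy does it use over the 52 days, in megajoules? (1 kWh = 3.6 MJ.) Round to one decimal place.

134.8 MJ

Power = 4.0 A × 240 V = 960 W = 0.96 kW
Runtime = 45 min × 52 = 2340 min = 39 h
Energy = 0.96 kW × 39 h = 37.44 kWh
= 37.44 × 3.6 MJ = 134.8 MJ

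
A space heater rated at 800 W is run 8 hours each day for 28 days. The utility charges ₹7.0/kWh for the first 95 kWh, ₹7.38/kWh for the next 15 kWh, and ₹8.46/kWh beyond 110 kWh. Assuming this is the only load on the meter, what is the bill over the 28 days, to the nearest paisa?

Runtime = 8 h/day × 28 days = 224 h
Energy = 0.8 kW × 224 h = 179.2 kWh
Tier 1 (0–95 kWh): 95 × ₹7.0 = ₹665
Tier 2 (95–110 kWh): 15 × ₹7.38 = ₹110.7
Above 110 kWh: 69.2 × ₹8.46 = ₹585.432
Bill = ₹1361.13

₹1361.13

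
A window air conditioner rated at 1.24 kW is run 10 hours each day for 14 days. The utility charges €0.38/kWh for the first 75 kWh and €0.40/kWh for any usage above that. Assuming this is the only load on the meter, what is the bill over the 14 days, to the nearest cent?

€67.94

Runtime = 10 h/day × 14 days = 140 h
Energy = 1.24 kW × 140 h = 173.6 kWh
Tier 1 (0–75 kWh): 75 × €0.38 = €28.5
Above 75 kWh: 98.6 × €0.40 = €39.44
Bill = €67.94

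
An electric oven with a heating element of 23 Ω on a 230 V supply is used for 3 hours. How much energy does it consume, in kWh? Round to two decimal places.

6.90 kWh

Power = V²/R = 230²/23 = 2300 W = 2.3 kW
Energy = 2.3 kW × 3 h = 6.9 kWh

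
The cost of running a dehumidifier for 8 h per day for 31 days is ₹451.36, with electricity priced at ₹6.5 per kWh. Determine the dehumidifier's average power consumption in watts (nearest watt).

Energy = ₹451.36 ÷ ₹6.5/kWh = 69.44 kWh
Runtime = 8 h/day × 31 days = 248 h
Power = 69.44 kWh ÷ 248 h = 0.28 kW = 280 W

280 W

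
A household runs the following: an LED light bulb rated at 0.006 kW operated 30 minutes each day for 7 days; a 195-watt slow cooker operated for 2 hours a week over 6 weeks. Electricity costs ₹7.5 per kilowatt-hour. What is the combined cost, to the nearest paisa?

LED light bulb: Runtime = 30 min × 7 = 210 min = 3.5 h
LED light bulb: 0.006 kW × 3.5 h = 0.021 kWh
slow cooker: Runtime = 2 h/week × 6 weeks = 12 h
slow cooker: 0.195 kW × 12 h = 2.34 kWh
Total energy = 2.361 kWh
Cost = 2.361 × ₹7.5 = ₹17.71

₹17.71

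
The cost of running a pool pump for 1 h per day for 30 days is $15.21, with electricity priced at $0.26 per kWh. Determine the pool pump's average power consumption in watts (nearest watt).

Energy = $15.21 ÷ $0.26/kWh = 58.5 kWh
Runtime = 1 h/day × 30 days = 30 h
Power = 58.5 kWh ÷ 30 h = 1.95 kW = 1950 W

1950 W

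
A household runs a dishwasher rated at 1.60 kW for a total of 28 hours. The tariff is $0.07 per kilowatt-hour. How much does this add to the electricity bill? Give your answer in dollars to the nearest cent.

Energy = 1.6 kW × 28 h = 44.8 kWh
Cost = 44.8 kWh × $0.07/kWh = $3.14

$3.14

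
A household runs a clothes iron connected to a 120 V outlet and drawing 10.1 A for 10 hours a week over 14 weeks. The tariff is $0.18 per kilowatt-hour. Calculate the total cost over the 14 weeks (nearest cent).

$30.54

Power = 10.1 A × 120 V = 1212 W = 1.212 kW
Runtime = 10 h/week × 14 weeks = 140 h
Energy = 1.212 kW × 140 h = 169.68 kWh
Cost = 169.68 kWh × $0.18/kWh = $30.54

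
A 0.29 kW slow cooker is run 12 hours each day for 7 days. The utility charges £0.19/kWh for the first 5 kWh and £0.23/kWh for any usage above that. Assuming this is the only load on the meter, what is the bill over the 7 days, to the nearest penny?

Runtime = 12 h/day × 7 days = 84 h
Energy = 0.29 kW × 84 h = 24.36 kWh
Tier 1 (0–5 kWh): 5 × £0.19 = £0.95
Above 5 kWh: 19.36 × £0.23 = £4.4528
Bill = £5.40

£5.40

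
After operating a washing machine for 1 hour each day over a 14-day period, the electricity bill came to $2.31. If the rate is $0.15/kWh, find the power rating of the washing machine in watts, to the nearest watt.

1100 W

Energy = $2.31 ÷ $0.15/kWh = 15.4 kWh
Runtime = 1 h/day × 14 days = 14 h
Power = 15.4 kWh ÷ 14 h = 1.1 kW = 1100 W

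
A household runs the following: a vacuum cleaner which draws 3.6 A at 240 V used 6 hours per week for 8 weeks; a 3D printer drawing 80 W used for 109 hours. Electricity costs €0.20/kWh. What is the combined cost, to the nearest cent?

vacuum cleaner: Power = 3.6 A × 240 V = 864 W = 0.864 kW
vacuum cleaner: Runtime = 6 h/week × 8 weeks = 48 h
vacuum cleaner: 0.864 kW × 48 h = 41.472 kWh
3D printer: 0.08 kW × 109 h = 8.72 kWh
Total energy = 50.192 kWh
Cost = 50.192 × €0.20 = €10.04

€10.04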